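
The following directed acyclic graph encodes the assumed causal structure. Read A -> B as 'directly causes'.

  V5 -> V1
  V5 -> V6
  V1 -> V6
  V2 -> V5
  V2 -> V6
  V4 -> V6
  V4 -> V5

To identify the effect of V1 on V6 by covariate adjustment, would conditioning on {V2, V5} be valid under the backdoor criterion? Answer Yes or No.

Yes

Backdoor paths from V1 to V6 (paths whose first edge points into V1):
  P1: V1 <- V5 <- V2 -> V6
  P2: V1 <- V5 <- V4 -> V6
  P3: V1 <- V5 -> V6
Condition 1 (no descendant of V1 in the set): holds — descendants of V1 are {V6}; none are in {V2, V5}.
Condition 2 (every backdoor path blocked by {V2, V5}):
  P1: blocked at chain node V5 ∈ conditioning set.
  P2: blocked at chain node V5 ∈ conditioning set.
  P3: blocked at fork node V5 ∈ conditioning set.
{V2, V5} satisfies the backdoor criterion.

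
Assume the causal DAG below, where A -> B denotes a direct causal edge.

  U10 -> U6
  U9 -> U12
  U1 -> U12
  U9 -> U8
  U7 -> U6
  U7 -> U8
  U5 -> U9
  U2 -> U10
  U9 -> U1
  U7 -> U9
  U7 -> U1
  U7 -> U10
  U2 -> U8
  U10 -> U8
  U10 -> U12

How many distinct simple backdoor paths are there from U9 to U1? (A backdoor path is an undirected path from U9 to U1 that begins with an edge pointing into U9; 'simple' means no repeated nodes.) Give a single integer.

A backdoor path from U9 to U1 is any simple undirected path whose first edge points into U9 (i.e. leaves U9 via a parent).
Parents of U9: {U5, U7}.
Enumerating:
  P1: U9 <- U7 -> U10 -> U12 <- U1
  P2: U9 <- U7 -> U1
  P3: U9 <- U7 -> U8 <- U2 -> U10 -> U12 <- U1
  P4: U9 <- U7 -> U8 <- U10 -> U12 <- U1
  P5: U9 <- U7 -> U6 <- U10 -> U12 <- U1
That exhausts the simple backdoor paths. Count: 5.

5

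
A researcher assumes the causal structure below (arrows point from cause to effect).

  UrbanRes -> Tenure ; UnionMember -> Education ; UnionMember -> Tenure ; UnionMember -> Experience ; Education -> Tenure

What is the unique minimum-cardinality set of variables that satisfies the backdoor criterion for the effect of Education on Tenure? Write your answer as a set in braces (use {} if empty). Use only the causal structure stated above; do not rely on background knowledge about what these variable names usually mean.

{UnionMember}

Variables eligible for adjustment (non-descendants of Education, excluding Education and Tenure): {Experience, UnionMember, UrbanRes}.
Backdoor paths from Education to Tenure:
  P1: Education <- UnionMember -> Tenure
The empty set is not sufficient: P1 (Education <- UnionMember -> Tenure) has no collider blocking it and no conditioned non-collider, so it is open.
Try {UnionMember}:
  P1: blocked at fork node UnionMember ∈ conditioning set.
{UnionMember} contains no descendant of Education and blocks every backdoor path.
No other singleton works — e.g. {UrbanRes} leaves P1 open — so {UnionMember} is the unique smallest valid adjustment set.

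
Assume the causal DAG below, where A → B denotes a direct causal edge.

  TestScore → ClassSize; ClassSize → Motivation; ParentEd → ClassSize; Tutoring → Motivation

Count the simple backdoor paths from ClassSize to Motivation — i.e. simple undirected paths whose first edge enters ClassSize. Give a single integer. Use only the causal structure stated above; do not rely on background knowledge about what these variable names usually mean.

A backdoor path from ClassSize to Motivation is any simple undirected path whose first edge points into ClassSize (i.e. leaves ClassSize via a parent).
Parents of ClassSize: {ParentEd, TestScore}.
No simple path from any parent of ClassSize reaches Motivation without revisiting ClassSize, so there are no backdoor paths.

0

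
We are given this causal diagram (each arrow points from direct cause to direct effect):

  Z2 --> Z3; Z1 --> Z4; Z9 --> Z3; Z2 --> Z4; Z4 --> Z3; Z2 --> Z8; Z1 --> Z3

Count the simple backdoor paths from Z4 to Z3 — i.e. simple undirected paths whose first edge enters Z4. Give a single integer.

2

A backdoor path from Z4 to Z3 is any simple undirected path whose first edge points into Z4 (i.e. leaves Z4 via a parent).
Parents of Z4: {Z1, Z2}.
Enumerating:
  P1: Z4 <- Z2 -> Z3
  P2: Z4 <- Z1 -> Z3
That exhausts the simple backdoor paths. Count: 2.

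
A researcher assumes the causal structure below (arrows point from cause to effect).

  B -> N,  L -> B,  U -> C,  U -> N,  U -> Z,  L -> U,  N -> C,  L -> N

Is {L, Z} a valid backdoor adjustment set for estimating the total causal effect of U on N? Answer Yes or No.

Backdoor paths from U to N (paths whose first edge points into U):
  P1: U <- L -> B -> N
  P2: U <- L -> N
Condition 1 (no descendant of U in the set): FAILS — Z is a descendant of U.
Condition 2 (every backdoor path blocked by {L, Z}):
  P1: blocked at fork node L ∈ conditioning set.
  P2: blocked at fork node L ∈ conditioning set.
{L, Z} does not satisfy the backdoor criterion.

No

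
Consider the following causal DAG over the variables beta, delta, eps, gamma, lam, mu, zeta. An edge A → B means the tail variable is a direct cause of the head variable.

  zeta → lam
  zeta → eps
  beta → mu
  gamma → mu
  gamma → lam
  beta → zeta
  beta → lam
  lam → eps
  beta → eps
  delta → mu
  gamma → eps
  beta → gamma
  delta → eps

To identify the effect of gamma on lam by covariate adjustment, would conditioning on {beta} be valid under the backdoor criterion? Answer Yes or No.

Yes

Backdoor paths from gamma to lam (paths whose first edge points into gamma):
  P1: gamma <- beta -> zeta -> lam
  P2: gamma <- beta -> zeta -> eps <- lam
  P3: gamma <- beta -> mu <- delta -> eps <- zeta -> lam
  P4: gamma <- beta -> mu <- delta -> eps <- lam
  P5: gamma <- beta -> lam
  P6: gamma <- beta -> eps <- zeta -> lam
  P7: gamma <- beta -> eps <- lam
Condition 1 (no descendant of gamma in the set): holds — descendants of gamma are {eps, lam, mu}; none are in {beta}.
Condition 2 (every backdoor path blocked by {beta}):
  P1: blocked at fork node beta ∈ conditioning set.
  P2: blocked at fork node beta ∈ conditioning set.
  P3: blocked at fork node beta ∈ conditioning set.
  P4: blocked at fork node beta ∈ conditioning set.
  P5: blocked at fork node beta ∈ conditioning set.
  P6: blocked at fork node beta ∈ conditioning set.
  P7: blocked at fork node beta ∈ conditioning set.
{beta} satisfies the backdoor criterion.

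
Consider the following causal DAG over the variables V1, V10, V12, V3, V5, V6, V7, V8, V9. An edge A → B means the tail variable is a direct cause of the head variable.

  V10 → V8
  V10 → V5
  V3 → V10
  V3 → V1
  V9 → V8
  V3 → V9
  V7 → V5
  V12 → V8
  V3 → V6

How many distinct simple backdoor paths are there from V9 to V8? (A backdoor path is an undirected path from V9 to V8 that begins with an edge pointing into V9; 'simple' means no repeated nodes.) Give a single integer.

1

A backdoor path from V9 to V8 is any simple undirected path whose first edge points into V9 (i.e. leaves V9 via a parent).
Parents of V9: {V3}.
Enumerating:
  P1: V9 <- V3 -> V10 -> V8
That exhausts the simple backdoor paths. Count: 1.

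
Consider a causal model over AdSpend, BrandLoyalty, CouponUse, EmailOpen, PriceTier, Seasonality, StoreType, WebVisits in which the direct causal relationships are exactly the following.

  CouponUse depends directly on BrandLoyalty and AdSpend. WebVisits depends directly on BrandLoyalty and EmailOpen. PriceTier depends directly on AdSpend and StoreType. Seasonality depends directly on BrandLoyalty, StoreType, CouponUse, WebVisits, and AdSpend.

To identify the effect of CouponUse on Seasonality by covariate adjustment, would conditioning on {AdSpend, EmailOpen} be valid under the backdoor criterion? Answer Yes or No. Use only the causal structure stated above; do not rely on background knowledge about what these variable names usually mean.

No

Backdoor paths from CouponUse to Seasonality (paths whose first edge points into CouponUse):
  P1: CouponUse <- BrandLoyalty -> WebVisits -> Seasonality
  P2: CouponUse <- BrandLoyalty -> Seasonality
  P3: CouponUse <- AdSpend -> PriceTier <- StoreType -> Seasonality
  P4: CouponUse <- AdSpend -> Seasonality
Condition 1 (no descendant of CouponUse in the set): holds — descendants of CouponUse are {Seasonality}; none are in {AdSpend, EmailOpen}.
Condition 2 (every backdoor path blocked by {AdSpend, EmailOpen}):
  P1: open — no interior node is in the conditioning set.
  P2: open — no interior node is in the conditioning set.
  P3: blocked at fork node AdSpend ∈ conditioning set.
  P4: blocked at fork node AdSpend ∈ conditioning set.
{AdSpend, EmailOpen} does not satisfy the backdoor criterion.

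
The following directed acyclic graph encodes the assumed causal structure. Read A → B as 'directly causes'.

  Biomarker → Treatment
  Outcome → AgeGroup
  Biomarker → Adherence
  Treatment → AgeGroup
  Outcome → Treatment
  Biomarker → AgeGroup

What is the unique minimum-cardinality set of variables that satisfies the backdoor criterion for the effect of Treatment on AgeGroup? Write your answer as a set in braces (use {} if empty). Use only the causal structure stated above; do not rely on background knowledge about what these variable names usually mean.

{Biomarker, Outcome}

Variables eligible for adjustment (non-descendants of Treatment, excluding Treatment and AgeGroup): {Adherence, Biomarker, Outcome}.
Backdoor paths from Treatment to AgeGroup:
  P1: Treatment <- Outcome -> AgeGroup
  P2: Treatment <- Biomarker -> AgeGroup
The empty set is not sufficient: P1 (Treatment <- Outcome -> AgeGroup) has no collider blocking it and no conditioned non-collider, so it is open.
Try {Biomarker, Outcome}:
  P1: blocked at fork node Outcome ∈ conditioning set.
  P2: blocked at fork node Biomarker ∈ conditioning set.
{Biomarker, Outcome} contains no descendant of Treatment and blocks every backdoor path.
Every element of {Biomarker, Outcome} is needed (dropping Biomarker leaves P2 open; dropping Outcome leaves P1 open), so no proper subset is valid.
Among all size-2 subsets of the eligible variables, only {Biomarker, Outcome} blocks every backdoor path, so it is the unique smallest valid adjustment set.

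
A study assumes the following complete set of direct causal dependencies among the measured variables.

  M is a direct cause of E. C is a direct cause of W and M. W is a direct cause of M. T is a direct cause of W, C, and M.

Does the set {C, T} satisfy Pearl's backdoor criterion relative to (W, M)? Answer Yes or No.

Backdoor paths from W to M (paths whose first edge points into W):
  P1: W <- T -> C -> M
  P2: W <- T -> M
  P3: W <- C <- T -> M
  P4: W <- C -> M
Condition 1 (no descendant of W in the set): holds — descendants of W are {E, M}; none are in {C, T}.
Condition 2 (every backdoor path blocked by {C, T}):
  P1: blocked at fork node T ∈ conditioning set.
  P2: blocked at fork node T ∈ conditioning set.
  P3: blocked at chain node C ∈ conditioning set.
  P4: blocked at fork node C ∈ conditioning set.
{C, T} satisfies the backdoor criterion.

Yes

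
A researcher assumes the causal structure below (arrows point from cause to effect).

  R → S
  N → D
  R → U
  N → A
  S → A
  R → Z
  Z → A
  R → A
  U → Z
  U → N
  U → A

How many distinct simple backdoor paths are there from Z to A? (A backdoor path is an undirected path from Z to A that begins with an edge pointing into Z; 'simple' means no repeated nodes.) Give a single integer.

A backdoor path from Z to A is any simple undirected path whose first edge points into Z (i.e. leaves Z via a parent).
Parents of Z: {R, U}.
Enumerating:
  P1: Z <- R -> S -> A
  P2: Z <- R -> U -> N -> A
  P3: Z <- R -> U -> A
  P4: Z <- R -> A
  P5: Z <- U <- R -> S -> A
  P6: Z <- U <- R -> A
  P7: Z <- U -> N -> A
  P8: Z <- U -> A
That exhausts the simple backdoor paths. Count: 8.

8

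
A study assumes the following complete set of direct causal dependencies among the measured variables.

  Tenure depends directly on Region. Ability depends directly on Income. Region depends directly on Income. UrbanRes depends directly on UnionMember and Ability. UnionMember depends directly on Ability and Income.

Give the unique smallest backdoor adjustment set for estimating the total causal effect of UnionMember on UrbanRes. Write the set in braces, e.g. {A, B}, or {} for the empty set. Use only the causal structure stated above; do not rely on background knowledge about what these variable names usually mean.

Variables eligible for adjustment (non-descendants of UnionMember, excluding UnionMember and UrbanRes): {Ability, Income, Region, Tenure}.
Backdoor paths from UnionMember to UrbanRes:
  P1: UnionMember <- Income -> Ability -> UrbanRes
  P2: UnionMember <- Ability -> UrbanRes
The empty set is not sufficient: P1 (UnionMember <- Income -> Ability -> UrbanRes) has no collider blocking it and no conditioned non-collider, so it is open.
Try {Ability}:
  P1: blocked at chain node Ability ∈ conditioning set.
  P2: blocked at fork node Ability ∈ conditioning set.
{Ability} contains no descendant of UnionMember and blocks every backdoor path.
No other singleton works — e.g. {Income} leaves P2 open — so {Ability} is the unique smallest valid adjustment set.

{Ability}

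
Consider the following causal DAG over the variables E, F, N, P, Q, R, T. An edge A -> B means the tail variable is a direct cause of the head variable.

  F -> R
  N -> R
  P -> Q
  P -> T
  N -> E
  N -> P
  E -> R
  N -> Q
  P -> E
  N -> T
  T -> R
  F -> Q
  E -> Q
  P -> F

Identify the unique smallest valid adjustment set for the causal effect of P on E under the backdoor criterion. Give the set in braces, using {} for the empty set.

{N}

Variables eligible for adjustment (non-descendants of P, excluding P and E): {N}.
Backdoor paths from P to E:
  P1: P <- N -> E
  P2: P <- N -> T -> R <- F -> Q <- E
  P3: P <- N -> T -> R <- E
  P4: P <- N -> Q <- F -> R <- E
  P5: P <- N -> Q <- E
  P6: P <- N -> R <- F -> Q <- E
  P7: P <- N -> R <- E
The empty set is not sufficient: P1 (P <- N -> E) has no collider blocking it and no conditioned non-collider, so it is open.
Try {N}:
  P1: blocked at fork node N ∈ conditioning set.
  P2: blocked at fork node N ∈ conditioning set.
  P3: blocked at fork node N ∈ conditioning set.
  P4: blocked at fork node N ∈ conditioning set.
  P5: blocked at fork node N ∈ conditioning set.
  P6: blocked at fork node N ∈ conditioning set.
  P7: blocked at fork node N ∈ conditioning set.
{N} contains no descendant of P and blocks every backdoor path.
{N} is the unique smallest valid adjustment set.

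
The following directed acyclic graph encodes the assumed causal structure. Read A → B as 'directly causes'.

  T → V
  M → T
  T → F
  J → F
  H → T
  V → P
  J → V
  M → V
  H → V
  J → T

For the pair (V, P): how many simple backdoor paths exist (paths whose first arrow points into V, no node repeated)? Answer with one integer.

0

A backdoor path from V to P is any simple undirected path whose first edge points into V (i.e. leaves V via a parent).
Parents of V: {H, J, M, T}.
No simple path from any parent of V reaches P without revisiting V, so there are no backdoor paths.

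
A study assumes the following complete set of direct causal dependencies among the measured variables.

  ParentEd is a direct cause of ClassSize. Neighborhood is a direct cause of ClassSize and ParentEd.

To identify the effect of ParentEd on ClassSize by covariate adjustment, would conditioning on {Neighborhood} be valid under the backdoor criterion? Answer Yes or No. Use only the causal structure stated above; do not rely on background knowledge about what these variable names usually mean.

Yes

Backdoor paths from ParentEd to ClassSize (paths whose first edge points into ParentEd):
  P1: ParentEd <- Neighborhood -> ClassSize
Condition 1 (no descendant of ParentEd in the set): holds — descendants of ParentEd are {ClassSize}; none are in {Neighborhood}.
Condition 2 (every backdoor path blocked by {Neighborhood}):
  P1: blocked at fork node Neighborhood ∈ conditioning set.
{Neighborhood} satisfies the backdoor criterion.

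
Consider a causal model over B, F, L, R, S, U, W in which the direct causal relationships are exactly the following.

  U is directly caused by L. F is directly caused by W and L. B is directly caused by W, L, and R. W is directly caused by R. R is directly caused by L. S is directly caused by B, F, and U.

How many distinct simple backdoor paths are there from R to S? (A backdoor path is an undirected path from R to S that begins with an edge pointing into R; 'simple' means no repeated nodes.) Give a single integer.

A backdoor path from R to S is any simple undirected path whose first edge points into R (i.e. leaves R via a parent).
Parents of R: {L}.
Enumerating:
  P1: R <- L -> U -> S
  P2: R <- L -> F <- W -> B -> S
  P3: R <- L -> F -> S
  P4: R <- L -> B <- W -> F -> S
  P5: R <- L -> B -> S
That exhausts the simple backdoor paths. Count: 5.

5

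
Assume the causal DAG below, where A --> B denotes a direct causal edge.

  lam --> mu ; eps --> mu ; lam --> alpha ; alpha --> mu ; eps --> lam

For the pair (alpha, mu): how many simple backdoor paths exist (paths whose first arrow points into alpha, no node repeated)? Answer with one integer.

2

A backdoor path from alpha to mu is any simple undirected path whose first edge points into alpha (i.e. leaves alpha via a parent).
Parents of alpha: {lam}.
Enumerating:
  P1: alpha <- lam <- eps -> mu
  P2: alpha <- lam -> mu
That exhausts the simple backdoor paths. Count: 2.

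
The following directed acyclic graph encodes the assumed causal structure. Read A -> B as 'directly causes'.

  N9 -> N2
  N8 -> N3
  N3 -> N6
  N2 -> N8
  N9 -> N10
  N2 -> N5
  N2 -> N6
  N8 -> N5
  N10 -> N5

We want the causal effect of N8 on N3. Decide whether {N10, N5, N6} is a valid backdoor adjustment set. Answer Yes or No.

Backdoor paths from N8 to N3 (paths whose first edge points into N8):
  P1: N8 <- N2 -> N6 <- N3
Condition 1 (no descendant of N8 in the set): FAILS — N5 and N6 are descendants of N8.
Condition 2 (every backdoor path blocked by {N10, N5, N6}):
  P1: open — collider(s) N6 are conditioned on (or have a conditioned descendant) and no non-collider on the path is in the set.
{N10, N5, N6} does not satisfy the backdoor criterion.

No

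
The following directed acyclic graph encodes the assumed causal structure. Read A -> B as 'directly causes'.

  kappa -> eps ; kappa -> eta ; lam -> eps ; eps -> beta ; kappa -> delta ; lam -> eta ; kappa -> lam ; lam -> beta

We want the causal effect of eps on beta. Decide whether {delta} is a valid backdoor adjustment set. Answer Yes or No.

No

Backdoor paths from eps to beta (paths whose first edge points into eps):
  P1: eps <- kappa -> lam -> beta
  P2: eps <- kappa -> eta <- lam -> beta
  P3: eps <- lam -> beta
Condition 1 (no descendant of eps in the set): holds — descendants of eps are {beta}; none are in {delta}.
Condition 2 (every backdoor path blocked by {delta}):
  P1: open — no interior node is in the conditioning set.
  P2: blocked at collider eta (neither it nor any descendant is in the conditioning set).
  P3: open — no interior node is in the conditioning set.
{delta} does not satisfy the backdoor criterion.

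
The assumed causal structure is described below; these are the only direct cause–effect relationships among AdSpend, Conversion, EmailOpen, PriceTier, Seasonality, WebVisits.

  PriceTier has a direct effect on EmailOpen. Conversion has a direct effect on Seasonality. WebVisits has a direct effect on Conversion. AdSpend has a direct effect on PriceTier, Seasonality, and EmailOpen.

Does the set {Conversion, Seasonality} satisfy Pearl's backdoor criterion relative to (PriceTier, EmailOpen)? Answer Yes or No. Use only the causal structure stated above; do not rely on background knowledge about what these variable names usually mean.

No

Backdoor paths from PriceTier to EmailOpen (paths whose first edge points into PriceTier):
  P1: PriceTier <- AdSpend -> EmailOpen
Condition 1 (no descendant of PriceTier in the set): holds — descendants of PriceTier are {EmailOpen}; none are in {Conversion, Seasonality}.
Condition 2 (every backdoor path blocked by {Conversion, Seasonality}):
  P1: open — no interior node is in the conditioning set.
{Conversion, Seasonality} does not satisfy the backdoor criterion.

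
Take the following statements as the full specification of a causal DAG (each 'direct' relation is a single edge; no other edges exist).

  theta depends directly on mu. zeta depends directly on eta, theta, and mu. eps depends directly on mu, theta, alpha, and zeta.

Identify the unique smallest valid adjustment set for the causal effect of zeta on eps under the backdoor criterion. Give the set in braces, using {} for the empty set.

Variables eligible for adjustment (non-descendants of zeta, excluding zeta and eps): {alpha, eta, mu, theta}.
Backdoor paths from zeta to eps:
  P1: zeta <- mu -> theta -> eps
  P2: zeta <- mu -> eps
  P3: zeta <- theta <- mu -> eps
  P4: zeta <- theta -> eps
The empty set is not sufficient: P1 (zeta <- mu -> theta -> eps) has no collider blocking it and no conditioned non-collider, so it is open.
Try {mu, theta}:
  P1: blocked at fork node mu ∈ conditioning set.
  P2: blocked at fork node mu ∈ conditioning set.
  P3: blocked at chain node theta ∈ conditioning set.
  P4: blocked at fork node theta ∈ conditioning set.
{mu, theta} contains no descendant of zeta and blocks every backdoor path.
Every element of {mu, theta} is needed (dropping mu leaves P2 open; dropping theta leaves P4 open), so no proper subset is valid.
Among all size-2 subsets of the eligible variables, only {mu, theta} blocks every backdoor path, so it is the unique smallest valid adjustment set.

{mu, theta}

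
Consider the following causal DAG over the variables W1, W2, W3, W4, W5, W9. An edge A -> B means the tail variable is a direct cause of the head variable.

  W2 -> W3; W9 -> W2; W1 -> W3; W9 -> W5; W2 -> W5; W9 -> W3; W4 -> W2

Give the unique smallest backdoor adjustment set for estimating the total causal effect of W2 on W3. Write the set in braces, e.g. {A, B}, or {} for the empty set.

Variables eligible for adjustment (non-descendants of W2, excluding W2 and W3): {W1, W4, W9}.
Backdoor paths from W2 to W3:
  P1: W2 <- W9 -> W3
The empty set is not sufficient: P1 (W2 <- W9 -> W3) has no collider blocking it and no conditioned non-collider, so it is open.
Try {W9}:
  P1: blocked at fork node W9 ∈ conditioning set.
{W9} contains no descendant of W2 and blocks every backdoor path.
No other singleton works — e.g. {W1} leaves P1 open — so {W9} is the unique smallest valid adjustment set.

{W9}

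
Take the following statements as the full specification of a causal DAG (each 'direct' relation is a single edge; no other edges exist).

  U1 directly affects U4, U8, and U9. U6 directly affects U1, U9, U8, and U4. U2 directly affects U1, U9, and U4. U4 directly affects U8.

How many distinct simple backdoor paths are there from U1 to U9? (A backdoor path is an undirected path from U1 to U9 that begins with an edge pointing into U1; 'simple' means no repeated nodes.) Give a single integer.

A backdoor path from U1 to U9 is any simple undirected path whose first edge points into U1 (i.e. leaves U1 via a parent).
Parents of U1: {U2, U6}.
Enumerating:
  P1: U1 <- U2 -> U4 <- U6 -> U9
  P2: U1 <- U2 -> U4 -> U8 <- U6 -> U9
  P3: U1 <- U2 -> U9
  P4: U1 <- U6 -> U4 <- U2 -> U9
  P5: U1 <- U6 -> U8 <- U4 <- U2 -> U9
  P6: U1 <- U6 -> U9
That exhausts the simple backdoor paths. Count: 6.

6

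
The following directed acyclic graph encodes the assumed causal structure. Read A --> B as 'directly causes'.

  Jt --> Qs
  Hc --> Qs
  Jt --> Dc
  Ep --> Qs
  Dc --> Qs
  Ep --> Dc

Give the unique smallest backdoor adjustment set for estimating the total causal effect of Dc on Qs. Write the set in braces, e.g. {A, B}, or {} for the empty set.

{Ep, Jt}

Variables eligible for adjustment (non-descendants of Dc, excluding Dc and Qs): {Ep, Hc, Jt}.
Backdoor paths from Dc to Qs:
  P1: Dc <- Ep -> Qs
  P2: Dc <- Jt -> Qs
The empty set is not sufficient: P1 (Dc <- Ep -> Qs) has no collider blocking it and no conditioned non-collider, so it is open.
Try {Ep, Jt}:
  P1: blocked at fork node Ep ∈ conditioning set.
  P2: blocked at fork node Jt ∈ conditioning set.
{Ep, Jt} contains no descendant of Dc and blocks every backdoor path.
Every element of {Ep, Jt} is needed (dropping Ep leaves P1 open; dropping Jt leaves P2 open), so no proper subset is valid.
Among all size-2 subsets of the eligible variables, only {Ep, Jt} blocks every backdoor path, so it is the unique smallest valid adjustment set.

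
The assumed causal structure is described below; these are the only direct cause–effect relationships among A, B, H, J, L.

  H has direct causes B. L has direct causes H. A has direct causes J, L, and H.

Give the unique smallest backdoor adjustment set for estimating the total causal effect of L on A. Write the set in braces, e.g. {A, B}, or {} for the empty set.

{H}

Variables eligible for adjustment (non-descendants of L, excluding L and A): {B, H, J}.
Backdoor paths from L to A:
  P1: L <- H -> A
The empty set is not sufficient: P1 (L <- H -> A) has no collider blocking it and no conditioned non-collider, so it is open.
Try {H}:
  P1: blocked at fork node H ∈ conditioning set.
{H} contains no descendant of L and blocks every backdoor path.
No other singleton works — e.g. {B} leaves P1 open — so {H} is the unique smallest valid adjustment set.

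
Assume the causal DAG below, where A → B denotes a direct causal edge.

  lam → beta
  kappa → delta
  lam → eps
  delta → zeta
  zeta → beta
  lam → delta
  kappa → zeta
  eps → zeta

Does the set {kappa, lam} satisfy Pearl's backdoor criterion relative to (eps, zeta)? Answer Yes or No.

Backdoor paths from eps to zeta (paths whose first edge points into eps):
  P1: eps <- lam -> delta <- kappa -> zeta
  P2: eps <- lam -> delta -> zeta
  P3: eps <- lam -> beta <- zeta
Condition 1 (no descendant of eps in the set): holds — descendants of eps are {beta, zeta}; none are in {kappa, lam}.
Condition 2 (every backdoor path blocked by {kappa, lam}):
  P1: blocked at fork node lam ∈ conditioning set.
  P2: blocked at fork node lam ∈ conditioning set.
  P3: blocked at fork node lam ∈ conditioning set.
{kappa, lam} satisfies the backdoor criterion.

Yes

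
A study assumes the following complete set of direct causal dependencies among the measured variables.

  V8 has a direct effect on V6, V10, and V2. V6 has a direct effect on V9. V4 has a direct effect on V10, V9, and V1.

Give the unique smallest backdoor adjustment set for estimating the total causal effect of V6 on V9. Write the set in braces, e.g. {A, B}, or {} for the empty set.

Variables eligible for adjustment (non-descendants of V6, excluding V6 and V9): {V1, V10, V2, V4, V8}.
Backdoor paths from V6 to V9:
  P1: V6 <- V8 -> V10 <- V4 -> V9
Each backdoor path contains an unconditioned collider, so every path is already blocked with the empty conditioning set:
  P1: blocked at collider V10 (neither it nor any descendant is in the conditioning set).
The empty set is therefore the unique smallest valid set.

{}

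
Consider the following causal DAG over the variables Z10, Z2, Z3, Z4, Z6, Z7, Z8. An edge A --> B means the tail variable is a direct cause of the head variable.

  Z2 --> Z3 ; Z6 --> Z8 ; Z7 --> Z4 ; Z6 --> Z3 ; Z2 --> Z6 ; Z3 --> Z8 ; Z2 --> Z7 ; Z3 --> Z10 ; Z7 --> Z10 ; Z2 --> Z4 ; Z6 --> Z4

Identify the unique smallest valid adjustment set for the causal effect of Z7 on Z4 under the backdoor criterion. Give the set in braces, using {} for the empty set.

Variables eligible for adjustment (non-descendants of Z7, excluding Z7 and Z4): {Z2, Z3, Z6, Z8}.
Backdoor paths from Z7 to Z4:
  P1: Z7 <- Z2 -> Z6 -> Z4
  P2: Z7 <- Z2 -> Z3 <- Z6 -> Z4
  P3: Z7 <- Z2 -> Z3 -> Z8 <- Z6 -> Z4
  P4: Z7 <- Z2 -> Z4
The empty set is not sufficient: P1 (Z7 <- Z2 -> Z6 -> Z4) has no collider blocking it and no conditioned non-collider, so it is open.
Try {Z2}:
  P1: blocked at fork node Z2 ∈ conditioning set.
  P2: blocked at fork node Z2 ∈ conditioning set.
  P3: blocked at fork node Z2 ∈ conditioning set.
  P4: blocked at fork node Z2 ∈ conditioning set.
{Z2} contains no descendant of Z7 and blocks every backdoor path.
No other singleton works — e.g. {Z6} leaves P4 open — so {Z2} is the unique smallest valid adjustment set.

{Z2}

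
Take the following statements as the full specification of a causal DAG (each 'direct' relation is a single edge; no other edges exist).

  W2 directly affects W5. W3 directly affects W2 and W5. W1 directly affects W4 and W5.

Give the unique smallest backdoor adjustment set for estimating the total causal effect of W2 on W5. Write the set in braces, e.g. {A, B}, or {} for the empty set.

{W3}

Variables eligible for adjustment (non-descendants of W2, excluding W2 and W5): {W1, W3, W4}.
Backdoor paths from W2 to W5:
  P1: W2 <- W3 -> W5
The empty set is not sufficient: P1 (W2 <- W3 -> W5) has no collider blocking it and no conditioned non-collider, so it is open.
Try {W3}:
  P1: blocked at fork node W3 ∈ conditioning set.
{W3} contains no descendant of W2 and blocks every backdoor path.
No other singleton works — e.g. {W1} leaves P1 open — so {W3} is the unique smallest valid adjustment set.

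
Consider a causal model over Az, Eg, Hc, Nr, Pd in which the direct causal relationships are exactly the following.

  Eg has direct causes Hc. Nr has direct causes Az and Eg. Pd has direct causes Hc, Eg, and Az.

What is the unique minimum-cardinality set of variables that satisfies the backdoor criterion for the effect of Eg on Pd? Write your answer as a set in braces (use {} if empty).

{Hc}

Variables eligible for adjustment (non-descendants of Eg, excluding Eg and Pd): {Az, Hc}.
Backdoor paths from Eg to Pd:
  P1: Eg <- Hc -> Pd
The empty set is not sufficient: P1 (Eg <- Hc -> Pd) has no collider blocking it and no conditioned non-collider, so it is open.
Try {Hc}:
  P1: blocked at fork node Hc ∈ conditioning set.
{Hc} contains no descendant of Eg and blocks every backdoor path.
No other singleton works — e.g. {Az} leaves P1 open — so {Hc} is the unique smallest valid adjustment set.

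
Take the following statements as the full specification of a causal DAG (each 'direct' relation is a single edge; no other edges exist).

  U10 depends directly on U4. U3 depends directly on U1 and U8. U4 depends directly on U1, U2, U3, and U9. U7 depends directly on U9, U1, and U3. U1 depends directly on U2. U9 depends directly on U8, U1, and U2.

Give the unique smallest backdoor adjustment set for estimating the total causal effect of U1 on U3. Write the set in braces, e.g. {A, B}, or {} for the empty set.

Variables eligible for adjustment (non-descendants of U1, excluding U1 and U3): {U2, U8}.
Backdoor paths from U1 to U3:
  P1: U1 <- U2 -> U9 <- U8 -> U3
  P2: U1 <- U2 -> U9 -> U4 <- U3
  P3: U1 <- U2 -> U9 -> U7 <- U3
  P4: U1 <- U2 -> U4 <- U3
  P5: U1 <- U2 -> U4 <- U9 <- U8 -> U3
  P6: U1 <- U2 -> U4 <- U9 -> U7 <- U3
Each backdoor path contains an unconditioned collider, so every path is already blocked with the empty conditioning set:
  P1: blocked at collider U9 (neither it nor any descendant is in the conditioning set).
  P2: blocked at collider U4 (neither it nor any descendant is in the conditioning set).
  P3: blocked at collider U7 (neither it nor any descendant is in the conditioning set).
  P4: blocked at collider U4 (neither it nor any descendant is in the conditioning set).
  P5: blocked at collider U4 (neither it nor any descendant is in the conditioning set).
  P6: blocked at collider U4 (neither it nor any descendant is in the conditioning set).
The empty set is therefore the unique smallest valid set.

{}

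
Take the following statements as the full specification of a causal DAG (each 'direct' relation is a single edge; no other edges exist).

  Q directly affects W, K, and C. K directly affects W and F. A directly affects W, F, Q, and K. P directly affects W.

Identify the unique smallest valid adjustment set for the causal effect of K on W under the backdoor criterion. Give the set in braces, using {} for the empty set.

Variables eligible for adjustment (non-descendants of K, excluding K and W): {A, C, P, Q}.
Backdoor paths from K to W:
  P1: K <- A -> Q -> W
  P2: K <- A -> W
  P3: K <- Q <- A -> W
  P4: K <- Q -> W
The empty set is not sufficient: P1 (K <- A -> Q -> W) has no collider blocking it and no conditioned non-collider, so it is open.
Try {A, Q}:
  P1: blocked at fork node A ∈ conditioning set.
  P2: blocked at fork node A ∈ conditioning set.
  P3: blocked at chain node Q ∈ conditioning set.
  P4: blocked at fork node Q ∈ conditioning set.
{A, Q} contains no descendant of K and blocks every backdoor path.
Every element of {A, Q} is needed (dropping A leaves P2 open; dropping Q leaves P4 open), so no proper subset is valid.
Among all size-2 subsets of the eligible variables, only {A, Q} blocks every backdoor path, so it is the unique smallest valid adjustment set.

{A, Q}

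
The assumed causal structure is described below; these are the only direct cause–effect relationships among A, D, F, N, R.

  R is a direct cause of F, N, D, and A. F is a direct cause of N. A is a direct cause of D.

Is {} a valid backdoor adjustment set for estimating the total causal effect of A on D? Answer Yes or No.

No

Backdoor paths from A to D (paths whose first edge points into A):
  P1: A <- R -> D
Condition 1 (no descendant of A in the set): holds — descendants of A are {D}; none are in {}.
Condition 2 (every backdoor path blocked by {}):
  P1: open — no interior node is in the conditioning set.
{} does not satisfy the backdoor criterion.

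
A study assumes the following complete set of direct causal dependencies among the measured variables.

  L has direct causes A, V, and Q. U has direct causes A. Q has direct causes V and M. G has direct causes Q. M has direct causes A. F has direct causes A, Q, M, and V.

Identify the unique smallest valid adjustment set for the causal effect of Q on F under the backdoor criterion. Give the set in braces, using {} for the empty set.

Variables eligible for adjustment (non-descendants of Q, excluding Q and F): {A, M, U, V}.
Backdoor paths from Q to F:
  P1: Q <- V -> F
  P2: Q <- V -> L <- A -> M -> F
  P3: Q <- V -> L <- A -> F
  P4: Q <- M <- A -> F
  P5: Q <- M <- A -> L <- V -> F
  P6: Q <- M -> F
The empty set is not sufficient: P1 (Q <- V -> F) has no collider blocking it and no conditioned non-collider, so it is open.
Try {M, V}:
  P1: blocked at fork node V ∈ conditioning set.
  P2: blocked at fork node V ∈ conditioning set.
  P3: blocked at fork node V ∈ conditioning set.
  P4: blocked at chain node M ∈ conditioning set.
  P5: blocked at chain node M ∈ conditioning set.
  P6: blocked at fork node M ∈ conditioning set.
{M, V} contains no descendant of Q and blocks every backdoor path.
Every element of {M, V} is needed (dropping M leaves P4 open; dropping V leaves P1 open), so no proper subset is valid.
Among all size-2 subsets of the eligible variables, only {M, V} blocks every backdoor path, so it is the unique smallest valid adjustment set.

{M, V}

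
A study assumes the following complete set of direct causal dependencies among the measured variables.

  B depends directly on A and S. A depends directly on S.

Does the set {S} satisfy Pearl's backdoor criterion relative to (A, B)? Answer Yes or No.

Yes

Backdoor paths from A to B (paths whose first edge points into A):
  P1: A <- S -> B
Condition 1 (no descendant of A in the set): holds — descendants of A are {B}; none are in {S}.
Condition 2 (every backdoor path blocked by {S}):
  P1: blocked at fork node S ∈ conditioning set.
{S} satisfies the backdoor criterion.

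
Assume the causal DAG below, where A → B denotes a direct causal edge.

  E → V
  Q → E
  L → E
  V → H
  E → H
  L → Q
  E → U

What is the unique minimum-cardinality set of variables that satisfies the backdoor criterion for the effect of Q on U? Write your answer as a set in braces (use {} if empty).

Variables eligible for adjustment (non-descendants of Q, excluding Q and U): {L}.
Backdoor paths from Q to U:
  P1: Q <- L -> E -> U
The empty set is not sufficient: P1 (Q <- L -> E -> U) has no collider blocking it and no conditioned non-collider, so it is open.
Try {L}:
  P1: blocked at fork node L ∈ conditioning set.
{L} contains no descendant of Q and blocks every backdoor path.
{L} is the unique smallest valid adjustment set.

{L}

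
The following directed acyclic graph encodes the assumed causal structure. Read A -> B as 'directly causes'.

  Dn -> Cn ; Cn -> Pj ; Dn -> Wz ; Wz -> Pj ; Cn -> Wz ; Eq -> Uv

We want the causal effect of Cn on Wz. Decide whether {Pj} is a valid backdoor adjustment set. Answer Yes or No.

No

Backdoor paths from Cn to Wz (paths whose first edge points into Cn):
  P1: Cn <- Dn -> Wz
Condition 1 (no descendant of Cn in the set): FAILS — Pj is a descendant of Cn.
Condition 2 (every backdoor path blocked by {Pj}):
  P1: open — no interior node is in the conditioning set.
{Pj} does not satisfy the backdoor criterion.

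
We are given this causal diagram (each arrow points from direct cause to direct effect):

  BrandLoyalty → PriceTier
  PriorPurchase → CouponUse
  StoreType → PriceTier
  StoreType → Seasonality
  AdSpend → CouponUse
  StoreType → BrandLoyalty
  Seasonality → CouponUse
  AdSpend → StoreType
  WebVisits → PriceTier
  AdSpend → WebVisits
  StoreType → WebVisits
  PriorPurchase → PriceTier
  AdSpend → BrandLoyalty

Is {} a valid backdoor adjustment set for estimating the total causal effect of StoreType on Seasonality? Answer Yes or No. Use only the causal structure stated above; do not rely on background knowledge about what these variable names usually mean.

Backdoor paths from StoreType to Seasonality (paths whose first edge points into StoreType):
  P1: StoreType <- AdSpend -> WebVisits -> PriceTier <- PriorPurchase -> CouponUse <- Seasonality
  P2: StoreType <- AdSpend -> CouponUse <- Seasonality
  P3: StoreType <- AdSpend -> BrandLoyalty -> PriceTier <- PriorPurchase -> CouponUse <- Seasonality
Condition 1 (no descendant of StoreType in the set): holds — descendants of StoreType are {BrandLoyalty, CouponUse, PriceTier, Seasonality, WebVisits}; none are in {}.
Condition 2 (every backdoor path blocked by {}):
  P1: blocked at collider PriceTier (neither it nor any descendant is in the conditioning set).
  P2: blocked at collider CouponUse (neither it nor any descendant is in the conditioning set).
  P3: blocked at collider PriceTier (neither it nor any descendant is in the conditioning set).
{} satisfies the backdoor criterion.

Yes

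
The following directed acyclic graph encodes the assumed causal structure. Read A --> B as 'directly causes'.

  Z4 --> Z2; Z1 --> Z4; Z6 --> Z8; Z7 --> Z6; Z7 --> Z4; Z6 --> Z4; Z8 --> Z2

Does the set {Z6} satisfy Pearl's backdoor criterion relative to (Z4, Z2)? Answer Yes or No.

Yes

Backdoor paths from Z4 to Z2 (paths whose first edge points into Z4):
  P1: Z4 <- Z7 -> Z6 -> Z8 -> Z2
  P2: Z4 <- Z6 -> Z8 -> Z2
Condition 1 (no descendant of Z4 in the set): holds — descendants of Z4 are {Z2}; none are in {Z6}.
Condition 2 (every backdoor path blocked by {Z6}):
  P1: blocked at chain node Z6 ∈ conditioning set.
  P2: blocked at fork node Z6 ∈ conditioning set.
{Z6} satisfies the backdoor criterion.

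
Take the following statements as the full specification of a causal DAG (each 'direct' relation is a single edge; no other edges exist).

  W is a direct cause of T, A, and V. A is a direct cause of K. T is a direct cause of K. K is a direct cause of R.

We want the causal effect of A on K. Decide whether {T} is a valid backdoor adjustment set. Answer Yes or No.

Yes

Backdoor paths from A to K (paths whose first edge points into A):
  P1: A <- W -> T -> K
Condition 1 (no descendant of A in the set): holds — descendants of A are {K, R}; none are in {T}.
Condition 2 (every backdoor path blocked by {T}):
  P1: blocked at chain node T ∈ conditioning set.
{T} satisfies the backdoor criterion.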